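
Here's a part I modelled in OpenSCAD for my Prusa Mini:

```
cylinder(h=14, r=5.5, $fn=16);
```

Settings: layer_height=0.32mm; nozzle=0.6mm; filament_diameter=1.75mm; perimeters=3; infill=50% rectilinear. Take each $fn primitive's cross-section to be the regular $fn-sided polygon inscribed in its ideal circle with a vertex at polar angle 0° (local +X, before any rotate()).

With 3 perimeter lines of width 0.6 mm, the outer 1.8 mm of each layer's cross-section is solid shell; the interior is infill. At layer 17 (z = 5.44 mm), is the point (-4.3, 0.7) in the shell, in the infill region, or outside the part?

At z = 5.44 mm: the r=5.5 cylinder contributes a regular 16-gon of circumradius 5.5. Overall, the cross-section is a single solid region. The nearest boundary edge runs (-5.08, 2.10)→(-5.50, 0.00); distance from the point to it = 1.04 mm. The point is inside the cross-section, 1.04 mm from the nearest boundary — within the 1.8 mm shell band (3 × 0.6).

shell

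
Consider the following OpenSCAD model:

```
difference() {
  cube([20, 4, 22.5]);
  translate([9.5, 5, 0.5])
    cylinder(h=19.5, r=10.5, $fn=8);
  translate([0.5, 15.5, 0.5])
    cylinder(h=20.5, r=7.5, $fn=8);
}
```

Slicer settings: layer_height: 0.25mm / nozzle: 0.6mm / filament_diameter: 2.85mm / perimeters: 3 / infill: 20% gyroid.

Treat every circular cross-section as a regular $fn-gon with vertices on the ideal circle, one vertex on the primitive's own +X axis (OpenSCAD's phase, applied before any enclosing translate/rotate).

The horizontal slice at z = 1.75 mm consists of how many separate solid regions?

2

At z = 1.75 mm: the cube (footprint 20×4) is included at this height; the r=10.5 cylinder at (9.5, 5) contributes a regular 8-gon of circumradius 10.5; the cylinder at (0.5, 15.5): section is a regular 8-gon, circumradius r=7.5; Subtracting the remaining from the first: starting from the 20×4 cube, the r=10.5 cylinder at (9.5, 5) partially overlaps it — only the 73.64 mm² overlap (of its 311.83 mm²) is removed, clipping the outline; the r=7.5 cylinder at (0.5, 15.5) misses the remaining region (no effect) — 2 connected regions. The result has 2 disconnected regions.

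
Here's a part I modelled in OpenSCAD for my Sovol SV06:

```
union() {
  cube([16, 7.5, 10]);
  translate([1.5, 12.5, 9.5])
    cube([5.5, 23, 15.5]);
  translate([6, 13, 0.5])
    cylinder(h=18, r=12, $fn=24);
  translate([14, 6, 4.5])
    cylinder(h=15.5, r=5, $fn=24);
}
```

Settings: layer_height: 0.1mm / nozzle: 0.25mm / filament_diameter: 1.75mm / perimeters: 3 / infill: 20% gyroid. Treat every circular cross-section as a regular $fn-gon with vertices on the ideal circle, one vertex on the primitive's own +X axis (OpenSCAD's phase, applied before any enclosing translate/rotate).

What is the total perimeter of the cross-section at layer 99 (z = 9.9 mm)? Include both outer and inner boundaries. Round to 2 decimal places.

At z = 9.9 mm: the 16×7.5 cube contributes its full rectangle (perimeter 47.00 mm); the cube at (1.5, 12.5) is present — its section is the full 5.5×23 rectangle (perimeter 57.00 mm); the r=12 cylinder at (6, 13) contributes a regular 24-gon of circumradius 12 (perimeter = 2·24·12.000·sin(180°/24) = 75.18 mm); the cylinder at (14, 6): section is a regular 24-gon, circumradius r=5 (perimeter = 2·24·5.000·sin(180°/24) = 31.33 mm); Merging all regions: the regions partially overlap (shared area 212.23 mm²), so the edge portions inside another operand are dropped and the merged outline is re-measured after clipping — boundary = 105.39 mm. Overall, the cross-section is a single solid region. Total boundary length (outer) = 105.39 mm.

105.39 mm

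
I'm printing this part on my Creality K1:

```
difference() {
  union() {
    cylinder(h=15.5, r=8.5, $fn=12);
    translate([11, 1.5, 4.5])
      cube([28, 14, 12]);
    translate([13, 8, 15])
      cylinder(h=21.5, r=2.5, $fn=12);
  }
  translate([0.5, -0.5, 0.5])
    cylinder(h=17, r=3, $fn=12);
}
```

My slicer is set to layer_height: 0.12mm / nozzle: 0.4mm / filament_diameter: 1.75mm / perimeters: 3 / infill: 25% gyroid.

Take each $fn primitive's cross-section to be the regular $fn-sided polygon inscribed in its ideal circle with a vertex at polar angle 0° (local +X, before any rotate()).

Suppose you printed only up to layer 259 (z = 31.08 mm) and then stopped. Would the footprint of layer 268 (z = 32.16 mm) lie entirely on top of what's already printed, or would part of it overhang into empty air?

entirely on top

Compare the two slices. At z = 31.08: the cylinder is not intersected at this z (z outside [0, 15.5]); the cube at (11, 1.5) does not reach this height (z outside [4.5, 16.5]); the r=2.5 cylinder at (13, 8) contributes a regular 12-gon of circumradius 2.5 (area = (12/2)·2.500²·sin(360°/12) = 18.75 mm²); Taking the union: only the r=2.5 cylinder at (13, 8) is present, so the union is just that shape — area = 18.75 mm²; the cylinder at (0.5, -0.5) is absent (z outside [0.5, 17.5]); After the difference (first − rest): none of the subtracted shapes is present at this height, so the result so far is unchanged — area = 18.75 mm². At z = 32.16: the cylinder is absent (z outside [0, 15.5]); the cube at (11, 1.5) does not reach this height (z outside [4.5, 16.5]); the r=2.5 cylinder at (13, 8) gives a regular 12-gon of circumradius 2.5 (constant along its height) (area = (12/2)·2.500²·sin(360°/12) = 18.75 mm²); Merging all regions: only the r=2.5 cylinder at (13, 8) is present, so the union is just that shape — area = 18.75 mm²; the cylinder at (0.5, -0.5) does not reach this height (z outside [0.5, 17.5]); Subtracting the remaining from the first: none of the subtracted shapes is present at this height, so that combined region is unchanged — area = 18.75 mm². Checking containment: the cross-section at z = 32.16 is a subset of the cross-section at z = 31.08.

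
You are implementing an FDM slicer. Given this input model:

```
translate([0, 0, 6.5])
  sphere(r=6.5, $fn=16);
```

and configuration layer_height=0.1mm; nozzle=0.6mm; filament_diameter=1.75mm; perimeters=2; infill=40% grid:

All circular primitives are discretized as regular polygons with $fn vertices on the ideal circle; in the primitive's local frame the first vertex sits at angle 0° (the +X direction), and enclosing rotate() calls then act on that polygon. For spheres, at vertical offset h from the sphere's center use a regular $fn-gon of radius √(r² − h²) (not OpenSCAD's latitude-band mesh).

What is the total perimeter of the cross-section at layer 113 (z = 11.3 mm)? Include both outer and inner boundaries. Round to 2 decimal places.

At z = 11.3 mm: the r=6.5 sphere contributes a regular 16-gon of circumradius √(6.5²−4.8²) = 4.383 (perimeter = 2·16·4.383·sin(180°/16) = 27.36 mm). Overall, the cross-section is a single solid region. Total boundary length (outer) = 27.36 mm.

27.36 mm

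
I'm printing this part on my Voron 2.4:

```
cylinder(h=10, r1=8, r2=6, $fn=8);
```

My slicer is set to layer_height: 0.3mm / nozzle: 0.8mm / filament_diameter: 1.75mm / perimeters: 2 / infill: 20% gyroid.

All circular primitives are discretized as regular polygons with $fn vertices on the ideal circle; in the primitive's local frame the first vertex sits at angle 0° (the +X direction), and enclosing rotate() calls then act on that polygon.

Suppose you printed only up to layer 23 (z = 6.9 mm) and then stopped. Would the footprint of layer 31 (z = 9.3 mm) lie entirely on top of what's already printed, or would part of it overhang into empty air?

Compare the two slices. At z = 6.9: the cone (r1=8→r2=6) has section circumradius 6.620 here — a regular 8-gon (area = (8/2)·6.620²·sin(360°/8) = 123.95 mm²). At z = 9.3: the cone (r1=8→r2=6) has section circumradius 6.140 here — a regular 8-gon (area = (8/2)·6.140²·sin(360°/8) = 106.63 mm²). Checking containment: the cross-section at z = 9.3 is a subset of the cross-section at z = 6.9.

entirely on top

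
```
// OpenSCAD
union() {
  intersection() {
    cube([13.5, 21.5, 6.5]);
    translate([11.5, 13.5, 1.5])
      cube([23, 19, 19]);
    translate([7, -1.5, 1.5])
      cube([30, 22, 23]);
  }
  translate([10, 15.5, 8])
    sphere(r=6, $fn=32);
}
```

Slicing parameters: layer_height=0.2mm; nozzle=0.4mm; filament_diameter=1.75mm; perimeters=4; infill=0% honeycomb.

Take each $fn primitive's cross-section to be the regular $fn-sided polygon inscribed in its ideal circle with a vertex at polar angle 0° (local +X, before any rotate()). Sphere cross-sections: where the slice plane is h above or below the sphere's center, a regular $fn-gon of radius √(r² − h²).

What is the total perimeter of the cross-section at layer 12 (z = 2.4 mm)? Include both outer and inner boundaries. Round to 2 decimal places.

24.99 mm

At z = 2.4 mm: the 13.5×21.5 cube contributes its full rectangle (perimeter 70.00 mm); the cube at (11.5, 13.5) is present — its section is the full 23×19 rectangle (perimeter 84.00 mm); the 30×22 cube at (7, -1.5) contributes its full rectangle (perimeter 104.00 mm); Taking the intersection: the 23×19 cube at (11.5, 13.5) partially overlaps the 13.5×21.5 cube; clipping to the common part keeps 16.00 mm²; the 30×22 cube at (7, -1.5) partially overlaps the running intersection; clipping to the common part keeps 14.00 mm² — boundary = 18.00 mm; the r=6 sphere at (10, 15.5) contributes a regular 32-gon of circumradius √(6²−5.6²) = 2.154 (perimeter = 2·32·2.154·sin(180°/32) = 13.51 mm); Merging all regions: the regions partially overlap (shared area 1.37 mm²), so the edge portions inside another operand are dropped and the merged outline is re-measured after clipping — boundary = 24.99 mm. Overall, the cross-section is a single solid region. Total boundary length (outer) = 24.99 mm.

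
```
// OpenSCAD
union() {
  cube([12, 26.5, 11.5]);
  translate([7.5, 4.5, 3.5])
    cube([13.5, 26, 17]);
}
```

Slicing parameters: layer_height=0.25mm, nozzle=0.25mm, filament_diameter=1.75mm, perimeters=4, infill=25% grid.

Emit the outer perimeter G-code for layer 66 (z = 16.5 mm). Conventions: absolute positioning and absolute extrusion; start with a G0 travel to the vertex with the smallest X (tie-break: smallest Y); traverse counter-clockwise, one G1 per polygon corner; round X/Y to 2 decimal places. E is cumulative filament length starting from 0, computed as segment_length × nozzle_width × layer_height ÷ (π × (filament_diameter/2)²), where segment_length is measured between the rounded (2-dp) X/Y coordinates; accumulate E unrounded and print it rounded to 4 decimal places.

G0 X7.50 Y4.50 Z16.50
G1 X21.00 Y4.50 E0.3508
G1 X21.00 Y30.50 E1.0264
G1 X7.50 Y30.50 E1.3772
G1 X7.50 Y4.50 E2.0528

At z = 16.5 mm: the cube is absent (z outside [0, 11.5]); the 13.5×26 cube at (7.5, 4.5) contributes its full rectangle; Taking the union: only the 13.5×26 cube at (7.5, 4.5) is present, so the union is just that shape — 1 connected region. The outline is a single polygon with 4 vertices. Extrusion per mm of travel: 0.25 × 0.25 / (π × 0.875²) = 0.025984. Accumulating E over each segment gives final E = 2.0528.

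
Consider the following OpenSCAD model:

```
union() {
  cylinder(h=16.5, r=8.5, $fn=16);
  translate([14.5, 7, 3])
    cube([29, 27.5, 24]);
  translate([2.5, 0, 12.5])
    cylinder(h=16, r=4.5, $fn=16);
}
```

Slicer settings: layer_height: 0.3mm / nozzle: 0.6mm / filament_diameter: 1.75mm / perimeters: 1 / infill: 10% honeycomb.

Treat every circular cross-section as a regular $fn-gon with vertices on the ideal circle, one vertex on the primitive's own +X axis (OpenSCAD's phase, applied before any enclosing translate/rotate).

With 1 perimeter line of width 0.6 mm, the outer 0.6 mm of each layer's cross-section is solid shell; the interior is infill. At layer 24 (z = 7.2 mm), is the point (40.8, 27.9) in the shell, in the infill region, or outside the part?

infill

At z = 7.2 mm: the r=8.5 cylinder contributes a regular 16-gon of circumradius 8.5; the cube at (14.5, 7) is present — its section is the full 29×27.5 rectangle; the cylinder at (2.5, 0) does not reach this height (z outside [12.5, 28.5]); Taking the union: the 2 present regions are separate (no shared area or edge), so areas and boundary lengths simply add and each stays a separate island — 2 connected regions. Overall, the cross-section has 2 separate islands. The nearest boundary edge runs (43.50, 34.50)→(43.50, 7.00); distance from the point to it = 2.70 mm. (Shell/infill is judged within the island containing the point — the largest one.) The point is inside the cross-section and 2.70 mm from the nearest boundary — more than the 0.6 mm shell width (1 × 0.6), so it's in the infill interior.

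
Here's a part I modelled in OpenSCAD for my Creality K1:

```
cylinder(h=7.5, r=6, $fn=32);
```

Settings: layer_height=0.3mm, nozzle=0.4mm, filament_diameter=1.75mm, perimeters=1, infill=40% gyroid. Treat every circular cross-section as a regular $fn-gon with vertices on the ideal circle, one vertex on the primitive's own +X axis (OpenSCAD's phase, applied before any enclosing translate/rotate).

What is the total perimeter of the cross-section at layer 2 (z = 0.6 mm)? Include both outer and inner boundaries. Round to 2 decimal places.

At z = 0.6 mm: the r=6 cylinder contributes a regular 32-gon of circumradius 6 (perimeter = 2·32·6.000·sin(180°/32) = 37.64 mm). Overall, the cross-section is a single solid region. Total boundary length (outer) = 37.64 mm.

37.64 mm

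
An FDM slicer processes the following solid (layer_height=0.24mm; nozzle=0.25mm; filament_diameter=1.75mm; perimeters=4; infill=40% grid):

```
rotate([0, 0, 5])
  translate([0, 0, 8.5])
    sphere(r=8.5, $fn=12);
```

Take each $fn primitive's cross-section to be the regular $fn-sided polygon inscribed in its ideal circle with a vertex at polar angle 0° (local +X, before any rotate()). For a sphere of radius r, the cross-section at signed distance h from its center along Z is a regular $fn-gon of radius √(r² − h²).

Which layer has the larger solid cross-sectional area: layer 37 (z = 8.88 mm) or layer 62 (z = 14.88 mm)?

layer 37 (z = 8.88 mm)

Layer 37 (z = 8.88): the r=8.5 sphere contributes a regular 12-gon of circumradius √(8.5²−0.38²) = 8.492 (area = (12/2)·8.492²·sin(360°/12) = 216.32 mm²); (whole slice rotated 5° about Z — lengths, areas and connectivity unchanged). So its area = 216.32 mm². Layer 62 (z = 14.88): the sphere: section is a regular 12-gon, circumradius = √(r²−h²) = √(8.5²−6.38²) = 5.617 (area = (12/2)·5.617²·sin(360°/12) = 94.64 mm²); (whole slice rotated 5° about Z — lengths, areas and connectivity unchanged). So its area = 94.64 mm². Layer 37 is larger (216.32 vs 94.64 mm²).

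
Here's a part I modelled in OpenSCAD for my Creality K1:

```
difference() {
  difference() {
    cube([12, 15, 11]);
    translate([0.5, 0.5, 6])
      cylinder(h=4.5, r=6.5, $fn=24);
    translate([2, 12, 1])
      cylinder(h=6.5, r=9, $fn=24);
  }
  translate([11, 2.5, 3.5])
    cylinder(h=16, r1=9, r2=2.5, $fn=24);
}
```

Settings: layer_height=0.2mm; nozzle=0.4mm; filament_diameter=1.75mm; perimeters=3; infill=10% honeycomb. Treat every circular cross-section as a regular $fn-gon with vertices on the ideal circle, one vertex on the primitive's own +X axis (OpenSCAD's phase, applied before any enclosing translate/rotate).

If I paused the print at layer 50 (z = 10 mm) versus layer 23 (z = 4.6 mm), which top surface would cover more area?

layer 50 (z = 10 mm)

Layer 50 (z = 10): the cube is present — its section is the full 12×15 rectangle (area 180.00 mm²); the cylinder at (0.5, 0.5): section is a regular 24-gon, circumradius r=6.5 (area = (24/2)·6.500²·sin(360°/24) = 131.22 mm²); the cylinder at (2, 12) is absent (z outside [1, 7.5]); Taking the first minus the rest: starting from the 12×15 cube (180.00 mm²), the r=6.5 cylinder at (0.5, 0.5) partially overlaps it — only the 39.52 mm² overlap (of its 131.22 mm²) is removed, clipping the outline — area = 140.48 mm²; the cone at (11, 2.5) (r1=9→r2=2.5) has section circumradius 6.359 here — a regular 24-gon (area = (24/2)·6.359²·sin(360°/24) = 125.60 mm²); After the difference (first − rest): starting from that combined region (140.48 mm²), the cone at (11, 2.5) partially overlaps it — only the 47.56 mm² overlap (of its 125.60 mm²) is removed, clipping the outline — area = 92.92 mm². So its area = 92.92 mm². Layer 23 (z = 4.6): the cube (footprint 12×15) is included at this height (area 180.00 mm²); the cylinder at (0.5, 0.5) is absent (z outside [6, 10.5]); the r=9 cylinder at (2, 12) contributes a regular 24-gon of circumradius 9 (area = (24/2)·9.000²·sin(360°/24) = 251.57 mm²); Subtracting the remaining from the first: starting from the 12×15 cube (180.00 mm²), the r=9 cylinder at (2, 12) partially overlaps it — only the 112.97 mm² overlap (of its 251.57 mm²) is removed, clipping the outline — area = 67.03 mm²; the cone at (11, 2.5) contributes a regular 24-gon of circumradius 8.553 (interpolated between r1=9 and r2=2.5 at t=0.069) (area = (24/2)·8.553²·sin(360°/24) = 227.21 mm²); Subtracting the remaining from the first: starting from that combined region (67.03 mm²), the cone at (11, 2.5) partially overlaps it — only the 54.24 mm² overlap (of its 227.21 mm²) is removed, clipping the outline — area = 12.79 mm². So its area = 12.79 mm². Layer 50 is larger (92.92 vs 12.79 mm²).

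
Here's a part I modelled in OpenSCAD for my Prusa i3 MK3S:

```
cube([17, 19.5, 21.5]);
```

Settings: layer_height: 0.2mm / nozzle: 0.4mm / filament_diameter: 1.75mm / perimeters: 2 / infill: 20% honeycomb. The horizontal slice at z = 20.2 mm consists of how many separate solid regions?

At z = 20.2 mm: the cube is present — its section is the full 17×19.5 rectangle. The result has 1 disconnected region.

1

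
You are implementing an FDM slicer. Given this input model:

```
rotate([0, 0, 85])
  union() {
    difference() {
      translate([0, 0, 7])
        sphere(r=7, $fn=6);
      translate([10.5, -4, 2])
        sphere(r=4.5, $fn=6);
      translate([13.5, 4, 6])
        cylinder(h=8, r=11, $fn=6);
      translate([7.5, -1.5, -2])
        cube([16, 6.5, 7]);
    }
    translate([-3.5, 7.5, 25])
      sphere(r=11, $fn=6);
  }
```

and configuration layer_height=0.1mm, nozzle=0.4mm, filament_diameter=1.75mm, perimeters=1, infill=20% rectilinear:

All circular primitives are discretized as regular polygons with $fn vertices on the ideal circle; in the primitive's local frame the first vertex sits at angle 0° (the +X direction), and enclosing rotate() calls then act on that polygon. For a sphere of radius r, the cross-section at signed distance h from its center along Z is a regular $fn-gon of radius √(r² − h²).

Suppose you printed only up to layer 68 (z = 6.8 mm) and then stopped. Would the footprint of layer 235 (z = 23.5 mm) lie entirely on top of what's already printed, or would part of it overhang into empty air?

Compare the two slices. At z = 6.8: the r=7 sphere contributes a regular 6-gon of circumradius √(7²−0.2²) = 6.997 (area = (6/2)·6.997²·sin(360°/6) = 127.20 mm²); the sphere at (10.5, -4) is not intersected at this z (|z−center|=4.800 > r=4.5); the r=11 cylinder at (13.5, 4) gives a regular 6-gon of circumradius 11 (constant along its height) (area = (6/2)·11.000²·sin(360°/6) = 314.37 mm²); the cube at (7.5, -1.5) is absent (z outside [-2, 5]); Subtracting the remaining from the first: starting from the r=7 sphere (127.20 mm²), the r=11 cylinder at (13.5, 4) partially overlaps it — only the 12.90 mm² overlap (of its 314.37 mm²) is removed, clipping the outline — area = 114.31 mm²; the sphere at (-3.5, 7.5) does not reach this height (|z−center|=18.200 > r=11); Combining (union): only the result so far is present, so the union is just that shape — area = 114.31 mm²; (rotated 85° about Z; rotation is an isometry so areas/perimeters/island counts are preserved). At z = 23.5: the sphere does not reach this height (|z−center|=16.500 > r=7); the sphere at (10.5, -4) is not intersected at this z (|z−center|=21.500 > r=4.5); the cylinder at (13.5, 4) does not reach this height (z outside [6, 14]); the cube at (7.5, -1.5) is not intersected at this z (z outside [-2, 5]); After the difference (first − rest): the first operand is absent here, so nothing remains; the r=11 sphere at (-3.5, 7.5) contributes a regular 6-gon of circumradius √(11²−1.5²) = 10.897 (area = (6/2)·10.897²·sin(360°/6) = 308.52 mm²); Merging all regions: only the r=11 sphere at (-3.5, 7.5) is present, so the union is just that shape — area = 308.52 mm²; (rotated 85° about Z; rotation is an isometry so areas/perimeters/island counts are preserved). Checking containment: at z = 23.5 the cross-section extends beyond the z = 6.8 cross-section by about 239.73 mm².

part overhangs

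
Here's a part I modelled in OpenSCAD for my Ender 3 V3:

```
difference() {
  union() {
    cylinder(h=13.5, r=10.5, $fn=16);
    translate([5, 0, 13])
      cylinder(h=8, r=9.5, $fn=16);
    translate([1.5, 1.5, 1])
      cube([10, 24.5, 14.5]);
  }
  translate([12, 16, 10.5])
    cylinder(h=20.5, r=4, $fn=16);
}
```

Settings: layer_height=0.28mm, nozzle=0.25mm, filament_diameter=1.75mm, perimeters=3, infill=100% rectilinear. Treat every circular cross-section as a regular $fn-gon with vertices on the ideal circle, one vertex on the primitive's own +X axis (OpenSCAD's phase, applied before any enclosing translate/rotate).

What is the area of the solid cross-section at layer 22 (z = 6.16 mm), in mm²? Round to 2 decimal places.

526.95 mm²

At z = 6.16 mm: the r=10.5 cylinder gives a regular 16-gon of circumradius 10.5 (constant along its height) (area = (16/2)·10.500²·sin(360°/16) = 337.53 mm²); the cylinder at (5, 0) does not reach this height (z outside [13, 21]); the cube at (1.5, 1.5) is present — its section is the full 10×24.5 rectangle (area 245.00 mm²); Merging all regions: the regions partially overlap — summed areas 582.53 mm² minus the doubly-counted overlap 55.58 mm² gives 526.95 mm² — area = 526.95 mm²; the cylinder at (12, 16) is not intersected at this z (z outside [10.5, 31]); Subtracting the remaining from the first: none of the subtracted shapes is present at this height, so that combined region is unchanged — area = 526.95 mm². Overall, the cross-section is a single solid region. Net area = 526.95 mm².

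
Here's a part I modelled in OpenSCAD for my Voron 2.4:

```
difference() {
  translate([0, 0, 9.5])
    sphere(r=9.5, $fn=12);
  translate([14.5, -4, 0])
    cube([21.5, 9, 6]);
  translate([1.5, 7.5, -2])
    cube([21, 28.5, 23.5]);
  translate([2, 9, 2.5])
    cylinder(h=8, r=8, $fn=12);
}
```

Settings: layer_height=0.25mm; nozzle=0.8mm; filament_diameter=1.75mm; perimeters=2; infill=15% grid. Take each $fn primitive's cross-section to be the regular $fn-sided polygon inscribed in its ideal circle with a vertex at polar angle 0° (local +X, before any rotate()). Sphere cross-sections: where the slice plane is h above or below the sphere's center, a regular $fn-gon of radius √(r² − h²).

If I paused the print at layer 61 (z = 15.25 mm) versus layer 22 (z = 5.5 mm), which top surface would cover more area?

Layer 61 (z = 15.25): the r=9.5 sphere contributes a regular 12-gon of circumradius √(9.5²−5.75²) = 7.562 (area = (12/2)·7.562²·sin(360°/12) = 171.56 mm²); the cube at (14.5, -4) is not intersected at this z (z outside [0, 6]); the cube at (1.5, 7.5) (footprint 21×28.5) is included at this height (area 598.50 mm²); the cylinder at (2, 9) is absent (z outside [2.5, 10.5]); Subtracting the remaining from the first: starting from the r=9.5 sphere (171.56 mm²), the 21×28.5 cube at (1.5, 7.5) misses the remaining region (no effect) — area = 171.56 mm². So its area = 171.56 mm². Layer 22 (z = 5.5): the r=9.5 sphere contributes a regular 12-gon of circumradius √(9.5²−4²) = 8.617 (area = (12/2)·8.617²·sin(360°/12) = 222.75 mm²); the 21.5×9 cube at (14.5, -4) contributes its full rectangle (area 193.50 mm²); the 21×28.5 cube at (1.5, 7.5) contributes its full rectangle (area 598.50 mm²); the cylinder at (2, 9): section is a regular 12-gon, circumradius r=8 (area = (12/2)·8.000²·sin(360°/12) = 192.00 mm²); Taking the first minus the rest: starting from the r=9.5 sphere (222.75 mm²), the 21.5×9 cube at (14.5, -4) misses the remaining region (no effect); the 21×28.5 cube at (1.5, 7.5) partially overlaps it — only the 0.95 mm² overlap (of its 598.50 mm²) is removed, clipping the outline; the r=8 cylinder at (2, 9) partially overlaps it — only the 65.00 mm² overlap (of its 192.00 mm²) is removed, clipping the outline — area = 156.80 mm². So its area = 156.80 mm². Layer 61 is larger (171.56 vs 156.80 mm²).

layer 61 (z = 15.25 mm)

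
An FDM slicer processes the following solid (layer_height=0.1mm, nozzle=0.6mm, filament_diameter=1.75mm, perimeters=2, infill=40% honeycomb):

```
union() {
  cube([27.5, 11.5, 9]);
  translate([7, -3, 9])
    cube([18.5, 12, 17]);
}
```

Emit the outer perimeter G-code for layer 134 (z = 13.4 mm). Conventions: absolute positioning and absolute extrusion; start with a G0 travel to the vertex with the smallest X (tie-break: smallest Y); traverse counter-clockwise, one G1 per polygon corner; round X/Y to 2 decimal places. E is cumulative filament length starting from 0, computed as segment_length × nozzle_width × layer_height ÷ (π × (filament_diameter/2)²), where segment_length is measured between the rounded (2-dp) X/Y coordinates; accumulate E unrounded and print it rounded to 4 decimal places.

G0 X7.00 Y-3.00 Z13.40
G1 X25.50 Y-3.00 E0.4615
G1 X25.50 Y9.00 E0.7608
G1 X7.00 Y9.00 E1.2223
G1 X7.00 Y-3.00 E1.5217

At z = 13.4 mm: the cube is absent (z outside [0, 9]); the 18.5×12 cube at (7, -3) contributes its full rectangle; Combining (union): only the 18.5×12 cube at (7, -3) is present, so the union is just that shape — 1 connected region. The outline is a single polygon with 4 vertices. Extrusion per mm of travel: 0.6 × 0.1 / (π × 0.875²) = 0.024945. Accumulating E over each segment gives final E = 1.5217.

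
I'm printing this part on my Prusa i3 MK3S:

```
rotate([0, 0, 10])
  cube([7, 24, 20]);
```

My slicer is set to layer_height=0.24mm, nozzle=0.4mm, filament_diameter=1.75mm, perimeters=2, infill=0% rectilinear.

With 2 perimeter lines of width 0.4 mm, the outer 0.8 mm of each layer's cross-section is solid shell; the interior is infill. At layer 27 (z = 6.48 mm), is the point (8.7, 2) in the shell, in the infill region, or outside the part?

At z = 6.48 mm: the cube is present — its section is the full 7×24 rectangle; (rotated 10° about Z; rotation is an isometry so areas/perimeters/island counts are preserved). Overall, the cross-section is a single solid region. Undo the 10° rotation: the query point maps to (8.915, 0.459) in the un-rotated model frame. The nearest boundary edge runs (7.00, 0.00)→(7.00, 24.00); distance from the point to it = 1.92 mm. The point is not inside any of the regions above, so it lies outside the cross-section (1.92 mm from the nearest boundary).

outside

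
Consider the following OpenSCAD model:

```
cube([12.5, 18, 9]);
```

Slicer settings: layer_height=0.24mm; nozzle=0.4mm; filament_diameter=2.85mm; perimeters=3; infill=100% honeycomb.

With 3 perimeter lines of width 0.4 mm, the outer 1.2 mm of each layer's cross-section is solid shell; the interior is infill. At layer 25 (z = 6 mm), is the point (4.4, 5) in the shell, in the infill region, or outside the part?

infill

At z = 6 mm: the cube is present — its section is the full 12.5×18 rectangle. Overall, the cross-section is a single solid region. The nearest boundary edge runs (0.00, 18.00)→(0.00, 0.00); distance from the point to it = 4.40 mm. The point is inside the cross-section and 4.40 mm from the nearest boundary — more than the 1.2 mm shell width (3 × 0.4), so it's in the infill interior.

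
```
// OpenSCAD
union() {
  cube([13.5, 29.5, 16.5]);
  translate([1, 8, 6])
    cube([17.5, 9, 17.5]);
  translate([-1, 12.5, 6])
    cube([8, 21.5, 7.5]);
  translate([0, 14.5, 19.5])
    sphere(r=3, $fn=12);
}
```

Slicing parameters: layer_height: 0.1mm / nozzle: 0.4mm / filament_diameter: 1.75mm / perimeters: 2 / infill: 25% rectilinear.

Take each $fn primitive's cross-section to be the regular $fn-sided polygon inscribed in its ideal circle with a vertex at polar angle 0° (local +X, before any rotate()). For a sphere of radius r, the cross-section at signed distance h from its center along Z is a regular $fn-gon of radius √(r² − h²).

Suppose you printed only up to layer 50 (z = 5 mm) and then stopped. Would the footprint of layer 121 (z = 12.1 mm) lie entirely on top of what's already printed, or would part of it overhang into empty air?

part overhangs

Compare the two slices. At z = 5: the cube is present — its section is the full 13.5×29.5 rectangle (area 398.25 mm²); the cube at (1, 8) is absent (z outside [6, 23.5]); the cube at (-1, 12.5) does not reach this height (z outside [6, 13.5]); the sphere at (0, 14.5) is absent (|z−center|=14.500 > r=3); Combining (union): only the 13.5×29.5 cube is present, so the union is just that shape — area = 398.25 mm². At z = 12.1: the 13.5×29.5 cube contributes its full rectangle (area 398.25 mm²); the cube at (1, 8) (footprint 17.5×9) is included at this height (area 157.50 mm²); the cube at (-1, 12.5) (footprint 8×21.5) is included at this height (area 172.00 mm²); the sphere at (0, 14.5) is not intersected at this z (|z−center|=7.400 > r=3); Taking the union: the regions partially overlap — summed areas 727.75 mm² minus the doubly-counted overlap 231.50 mm² gives 496.25 mm² — area = 496.25 mm². Checking containment: at z = 12.1 the cross-section extends beyond the z = 5 cross-section by about 98.00 mm².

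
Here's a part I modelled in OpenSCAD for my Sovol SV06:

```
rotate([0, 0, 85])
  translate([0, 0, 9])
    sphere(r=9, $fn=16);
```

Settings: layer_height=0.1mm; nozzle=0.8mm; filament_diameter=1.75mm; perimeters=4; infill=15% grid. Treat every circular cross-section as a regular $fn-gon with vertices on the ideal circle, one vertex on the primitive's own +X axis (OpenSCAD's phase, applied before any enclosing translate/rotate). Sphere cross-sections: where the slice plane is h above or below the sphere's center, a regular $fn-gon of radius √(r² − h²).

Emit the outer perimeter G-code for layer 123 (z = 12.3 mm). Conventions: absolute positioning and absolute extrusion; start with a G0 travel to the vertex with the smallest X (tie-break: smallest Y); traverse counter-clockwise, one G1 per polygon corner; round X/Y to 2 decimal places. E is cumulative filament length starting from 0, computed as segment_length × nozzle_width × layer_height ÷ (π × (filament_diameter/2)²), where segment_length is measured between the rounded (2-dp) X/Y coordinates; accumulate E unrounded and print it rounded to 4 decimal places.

G0 X-8.34 Y0.73 Z12.30
G1 X-7.99 Y-2.52 E0.1087
G1 X-6.41 Y-5.38 E0.2174
G1 X-3.87 Y-7.43 E0.3260
G1 X-0.73 Y-8.34 E0.4347
G1 X2.52 Y-7.99 E0.5434
G1 X5.38 Y-6.41 E0.6521
G1 X7.43 Y-3.87 E0.7607
G1 X8.34 Y-0.73 E0.8694
G1 X7.99 Y2.52 E0.9781
G1 X6.41 Y5.38 E1.0868
G1 X3.87 Y7.43 E1.1953
G1 X0.73 Y8.34 E1.3041
G1 X-2.52 Y7.99 E1.4128
G1 X-5.38 Y6.41 E1.5215
G1 X-7.43 Y3.87 E1.6300
G1 X-8.34 Y0.73 E1.7388

At z = 12.3 mm: the r=9 sphere slices to a regular 16-gon of circumradius 8.373 (√(r²−h²) with h=3.3 from center); (whole slice rotated 85° about Z — lengths, areas and connectivity unchanged). The outline is a single polygon with 16 vertices. Extrusion per mm of travel: 0.8 × 0.1 / (π × 0.875²) = 0.033260. Accumulating E over each segment gives final E = 1.7388.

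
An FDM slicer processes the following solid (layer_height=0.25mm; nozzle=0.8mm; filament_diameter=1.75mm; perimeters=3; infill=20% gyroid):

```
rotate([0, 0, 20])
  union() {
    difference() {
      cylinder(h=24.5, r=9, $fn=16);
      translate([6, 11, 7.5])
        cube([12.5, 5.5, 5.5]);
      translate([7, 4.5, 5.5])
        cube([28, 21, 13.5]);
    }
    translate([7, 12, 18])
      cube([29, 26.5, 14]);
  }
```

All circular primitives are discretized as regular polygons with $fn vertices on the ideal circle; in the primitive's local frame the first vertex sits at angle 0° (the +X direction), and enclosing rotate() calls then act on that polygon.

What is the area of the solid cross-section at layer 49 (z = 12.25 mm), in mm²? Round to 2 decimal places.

At z = 12.25 mm: the r=9 cylinder gives a regular 16-gon of circumradius 9 (constant along its height) (area = (16/2)·9.000²·sin(360°/16) = 247.98 mm²); the cube at (6, 11) is present — its section is the full 12.5×5.5 rectangle (area 68.75 mm²); the cube at (7, 4.5) is present — its section is the full 28×21 rectangle (area 588.00 mm²); Taking the first minus the rest: starting from the r=9 cylinder (247.98 mm²), the 12.5×5.5 cube at (6, 11) misses the remaining region (no effect); the 28×21 cube at (7, 4.5) partially overlaps it — only the 0.28 mm² overlap (of its 588.00 mm²) is removed, clipping the outline — area = 247.70 mm²; the cube at (7, 12) does not reach this height (z outside [18, 32]); Taking the union: only that combined region is present, so the union is just that shape — area = 247.70 mm²; (rotated 20° about Z; rotation is an isometry so areas/perimeters/island counts are preserved). Overall, the cross-section is a single solid region. Net area = 247.70 mm².

247.70 mm²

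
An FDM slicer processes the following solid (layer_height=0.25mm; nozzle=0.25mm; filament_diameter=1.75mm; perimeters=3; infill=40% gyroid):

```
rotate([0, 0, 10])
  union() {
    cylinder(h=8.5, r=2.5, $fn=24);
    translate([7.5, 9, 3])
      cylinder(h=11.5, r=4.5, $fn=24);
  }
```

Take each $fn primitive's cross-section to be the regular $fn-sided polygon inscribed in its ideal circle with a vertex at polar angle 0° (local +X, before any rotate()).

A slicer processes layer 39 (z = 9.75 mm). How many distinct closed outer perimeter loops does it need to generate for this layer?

1

At z = 9.75 mm: the cylinder does not reach this height (z outside [0, 8.5]); the r=4.5 cylinder at (7.5, 9) gives a regular 24-gon of circumradius 4.5 (constant along its height); Taking the union: only the r=4.5 cylinder at (7.5, 9) is present, so the union is just that shape — 1 connected region; (whole slice rotated 10° about Z — lengths, areas and connectivity unchanged). The result has 1 disconnected region.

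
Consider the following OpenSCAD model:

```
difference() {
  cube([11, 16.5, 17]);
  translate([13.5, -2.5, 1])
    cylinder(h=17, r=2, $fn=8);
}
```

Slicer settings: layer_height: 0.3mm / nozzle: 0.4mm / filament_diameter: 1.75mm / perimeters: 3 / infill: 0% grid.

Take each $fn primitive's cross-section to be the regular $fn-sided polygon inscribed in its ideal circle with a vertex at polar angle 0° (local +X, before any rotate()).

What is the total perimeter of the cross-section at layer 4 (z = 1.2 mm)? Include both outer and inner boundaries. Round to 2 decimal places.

At z = 1.2 mm: the cube (footprint 11×16.5) is included at this height (perimeter 55.00 mm); the r=2 cylinder at (13.5, -2.5) gives a regular 8-gon of circumradius 2 (constant along its height) (perimeter = 2·8·2.000·sin(180°/8) = 12.25 mm); After the difference (first − rest): starting from the 11×16.5 cube, the r=2 cylinder at (13.5, -2.5) misses the remaining region (no effect) — boundary = 55.00 mm. Overall, the cross-section is a single solid region. Total boundary length (outer) = 55.00 mm.

55.00 mm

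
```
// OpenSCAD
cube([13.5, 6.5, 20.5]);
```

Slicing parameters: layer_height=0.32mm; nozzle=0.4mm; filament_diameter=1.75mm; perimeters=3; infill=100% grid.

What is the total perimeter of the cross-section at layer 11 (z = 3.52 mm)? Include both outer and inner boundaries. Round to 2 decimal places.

At z = 3.52 mm: the cube (footprint 13.5×6.5) is included at this height (perimeter 40.00 mm). Overall, the cross-section is a single solid region. Total boundary length (outer) = 40.00 mm.

40.00 mm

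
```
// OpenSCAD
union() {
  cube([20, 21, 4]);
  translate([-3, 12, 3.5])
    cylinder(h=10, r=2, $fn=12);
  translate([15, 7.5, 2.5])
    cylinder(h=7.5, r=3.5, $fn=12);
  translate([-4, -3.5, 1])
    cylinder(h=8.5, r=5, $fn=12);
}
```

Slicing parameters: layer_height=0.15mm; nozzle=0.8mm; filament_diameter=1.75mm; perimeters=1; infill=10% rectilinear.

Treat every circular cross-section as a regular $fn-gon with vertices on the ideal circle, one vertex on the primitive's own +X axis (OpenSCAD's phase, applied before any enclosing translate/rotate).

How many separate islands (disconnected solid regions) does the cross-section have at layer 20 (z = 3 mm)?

At z = 3 mm: the 20×21 cube contributes its full rectangle; the cylinder at (-3, 12) is not intersected at this z (z outside [3.5, 13.5]); the r=3.5 cylinder at (15, 7.5) gives a regular 12-gon of circumradius 3.5 (constant along its height); the r=5 cylinder at (-4, -3.5) gives a regular 12-gon of circumradius 5 (constant along its height); Taking the union: the regions partially overlap (shared area 36.75 mm²), so overlapping operands fuse into one piece — 2 connected regions. Overall, the cross-section has 2 separate islands. Island count = 2.

2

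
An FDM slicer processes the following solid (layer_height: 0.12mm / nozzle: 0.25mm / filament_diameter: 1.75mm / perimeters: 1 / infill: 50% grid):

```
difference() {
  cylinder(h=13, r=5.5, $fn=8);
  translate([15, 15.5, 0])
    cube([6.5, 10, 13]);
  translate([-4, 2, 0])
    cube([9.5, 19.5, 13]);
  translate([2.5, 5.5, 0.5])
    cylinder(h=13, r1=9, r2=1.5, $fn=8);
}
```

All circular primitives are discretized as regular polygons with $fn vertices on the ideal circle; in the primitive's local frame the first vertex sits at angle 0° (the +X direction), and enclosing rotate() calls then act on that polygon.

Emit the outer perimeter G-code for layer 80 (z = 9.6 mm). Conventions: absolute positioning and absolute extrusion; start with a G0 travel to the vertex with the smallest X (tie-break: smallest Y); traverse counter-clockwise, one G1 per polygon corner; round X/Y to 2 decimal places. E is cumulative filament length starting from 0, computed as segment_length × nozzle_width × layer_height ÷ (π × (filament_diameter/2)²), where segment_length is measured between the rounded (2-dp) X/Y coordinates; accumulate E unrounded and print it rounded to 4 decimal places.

G0 X-5.50 Y0.00 Z9.60
G1 X-3.89 Y-3.89 E0.0525
G1 X0.00 Y-5.50 E0.1050
G1 X3.89 Y-3.89 E0.1575
G1 X5.50 Y0.00 E0.2100
G1 X4.67 Y2.00 E0.2370
G1 X3.10 Y2.00 E0.2566
G1 X2.50 Y1.75 E0.2647
G1 X1.90 Y2.00 E0.2728
G1 X-4.00 Y2.00 E0.3464
G1 X-4.00 Y3.62 E0.3666
G1 X-5.50 Y0.00 E0.4155

At z = 9.6 mm: the r=5.5 cylinder gives a regular 8-gon of circumradius 5.5 (constant along its height); the 6.5×10 cube at (15, 15.5) contributes its full rectangle; the cube at (-4, 2) (footprint 9.5×19.5) is included at this height; the cone at (2.5, 5.5): at t=0.700 of its height the radius interpolates to r₁+(r₂−r₁)t = 3.750, giving a regular 8-gon of that circumradius; Taking the first minus the rest: starting from the r=5.5 cylinder, the 6.5×10 cube at (15, 15.5) misses the remaining region (no effect); the 9.5×19.5 cube at (-4, 2) partially overlaps it — only the 21.89 mm² overlap (of its 185.25 mm²) is removed, clipping the outline; the cone at (2.5, 5.5) partially overlaps it — only the 0.15 mm² overlap (of its 39.77 mm²) is removed, clipping the outline — 1 connected region. The outline is a single polygon with 11 vertices. Extrusion per mm of travel: 0.25 × 0.12 / (π × 0.875²) = 0.012473. Accumulating E over each segment gives final E = 0.4155.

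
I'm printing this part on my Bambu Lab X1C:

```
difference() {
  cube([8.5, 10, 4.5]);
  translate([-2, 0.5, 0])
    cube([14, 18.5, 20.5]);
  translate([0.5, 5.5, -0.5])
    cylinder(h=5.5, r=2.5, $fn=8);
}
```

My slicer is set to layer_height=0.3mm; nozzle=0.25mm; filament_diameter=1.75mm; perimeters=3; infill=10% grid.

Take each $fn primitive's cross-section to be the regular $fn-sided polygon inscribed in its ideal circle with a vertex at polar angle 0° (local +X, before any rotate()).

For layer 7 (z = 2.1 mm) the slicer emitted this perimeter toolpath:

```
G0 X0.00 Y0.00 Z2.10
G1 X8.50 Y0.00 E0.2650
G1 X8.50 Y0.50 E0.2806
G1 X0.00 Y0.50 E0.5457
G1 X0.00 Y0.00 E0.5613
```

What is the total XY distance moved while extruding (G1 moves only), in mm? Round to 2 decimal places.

Sum the Euclidean lengths of each G1 segment: total = 18.00 mm.

18.00 mm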